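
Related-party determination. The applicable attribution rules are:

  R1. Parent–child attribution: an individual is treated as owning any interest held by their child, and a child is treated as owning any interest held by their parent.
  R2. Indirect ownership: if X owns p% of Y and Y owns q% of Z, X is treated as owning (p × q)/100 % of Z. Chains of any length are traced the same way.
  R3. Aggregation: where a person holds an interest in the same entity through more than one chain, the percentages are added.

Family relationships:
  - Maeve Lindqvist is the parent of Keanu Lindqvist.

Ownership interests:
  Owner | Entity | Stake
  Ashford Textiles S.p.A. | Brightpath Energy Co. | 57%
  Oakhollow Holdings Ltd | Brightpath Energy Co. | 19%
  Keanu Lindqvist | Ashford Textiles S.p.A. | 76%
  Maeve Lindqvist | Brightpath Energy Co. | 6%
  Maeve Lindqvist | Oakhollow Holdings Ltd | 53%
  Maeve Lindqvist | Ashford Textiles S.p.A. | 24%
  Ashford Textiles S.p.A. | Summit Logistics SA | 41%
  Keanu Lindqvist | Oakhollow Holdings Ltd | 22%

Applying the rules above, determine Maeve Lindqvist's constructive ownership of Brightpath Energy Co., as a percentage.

By parent–child attribution (R1), Maeve Lindqvist is treated as also owning Keanu Lindqvist's interest in Ashford Textiles S.p.A, giving 24% + 76% = 100%.
By parent–child attribution (R1), Maeve Lindqvist is treated as also owning Keanu Lindqvist's interest in Oakhollow Holdings Ltd, giving 53% + 22% = 75%.
Chain via Ashford Textiles S.p.A. (R2): 100% × 57% = 57% of Brightpath Energy Co.
Chain via Oakhollow Holdings Ltd (R2): 75% × 19% = 14.25% of Brightpath Energy Co.
Direct interest in Brightpath Energy Co: 6%.
Aggregating (R3): 57% + 14.25% + 6% = 77.25%.

77.25%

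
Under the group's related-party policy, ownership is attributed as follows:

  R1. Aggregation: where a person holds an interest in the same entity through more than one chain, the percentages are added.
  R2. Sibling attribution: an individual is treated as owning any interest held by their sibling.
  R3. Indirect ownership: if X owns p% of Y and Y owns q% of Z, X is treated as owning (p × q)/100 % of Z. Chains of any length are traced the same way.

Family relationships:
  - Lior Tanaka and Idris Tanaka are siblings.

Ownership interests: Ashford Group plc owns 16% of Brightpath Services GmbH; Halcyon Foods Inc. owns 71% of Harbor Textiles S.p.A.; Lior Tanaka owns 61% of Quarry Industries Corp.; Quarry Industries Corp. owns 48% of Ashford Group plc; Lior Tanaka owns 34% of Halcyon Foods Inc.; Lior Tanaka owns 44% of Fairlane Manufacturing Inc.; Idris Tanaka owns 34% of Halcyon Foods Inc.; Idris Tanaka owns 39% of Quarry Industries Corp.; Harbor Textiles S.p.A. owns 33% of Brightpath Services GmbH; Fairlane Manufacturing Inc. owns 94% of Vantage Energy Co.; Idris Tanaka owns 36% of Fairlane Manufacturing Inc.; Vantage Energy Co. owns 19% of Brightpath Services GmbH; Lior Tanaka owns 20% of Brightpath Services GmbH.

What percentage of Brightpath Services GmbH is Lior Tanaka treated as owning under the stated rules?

By sibling attribution (R2), Lior Tanaka is treated as also owning Idris Tanaka's interest in Fairlane Manufacturing Inc, giving 44% + 36% = 80%.
By sibling attribution (R2), Lior Tanaka is treated as also owning Idris Tanaka's interest in Halcyon Foods Inc, giving 34% + 34% = 68%.
By sibling attribution (R2), Lior Tanaka is treated as also owning Idris Tanaka's interest in Quarry Industries Corp, giving 61% + 39% = 100%.
Chain via Fairlane Manufacturing Inc. → Vantage Energy Co. (R3): 80% × 94% × 19% = 14.288% of Brightpath Services GmbH.
Chain via Halcyon Foods Inc. → Harbor Textiles S.p.A. (R3): 68% × 71% × 33% = 15.9324% of Brightpath Services GmbH.
Chain via Quarry Industries Corp. → Ashford Group plc (R3): 100% × 48% × 16% = 7.68% of Brightpath Services GmbH.
Direct interest in Brightpath Services GmbH: 20%.
Aggregating (R1): 14.288% + 15.9324% + 7.68% + 20% = 57.9004%.

57.9004%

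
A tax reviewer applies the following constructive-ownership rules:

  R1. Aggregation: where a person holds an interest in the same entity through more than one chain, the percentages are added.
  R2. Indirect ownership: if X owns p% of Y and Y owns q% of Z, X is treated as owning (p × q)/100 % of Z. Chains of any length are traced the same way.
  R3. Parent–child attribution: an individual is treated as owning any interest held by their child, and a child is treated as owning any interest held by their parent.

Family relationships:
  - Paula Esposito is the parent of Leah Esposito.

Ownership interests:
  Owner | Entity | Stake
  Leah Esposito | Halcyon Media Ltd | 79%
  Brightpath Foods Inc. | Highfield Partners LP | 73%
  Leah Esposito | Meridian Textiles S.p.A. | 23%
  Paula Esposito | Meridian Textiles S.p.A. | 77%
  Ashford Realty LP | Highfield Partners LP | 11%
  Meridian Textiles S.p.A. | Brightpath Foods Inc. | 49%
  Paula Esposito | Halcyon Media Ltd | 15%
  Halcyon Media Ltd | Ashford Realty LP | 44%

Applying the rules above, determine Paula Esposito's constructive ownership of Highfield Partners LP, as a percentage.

By parent–child attribution (R3), Paula Esposito is treated as also owning Leah Esposito's interest in Meridian Textiles S.p.A, giving 77% + 23% = 100%.
By parent–child attribution (R3), Paula Esposito is treated as also owning Leah Esposito's interest in Halcyon Media Ltd, giving 15% + 79% = 94%.
Chain via Meridian Textiles S.p.A. → Brightpath Foods Inc. (R2): 100% × 49% × 73% = 35.77% of Highfield Partners LP.
Chain via Halcyon Media Ltd → Ashford Realty LP (R2): 94% × 44% × 11% = 4.5496% of Highfield Partners LP.
Aggregating (R1): 35.77% + 4.5496% = 40.3196%.

40.3196%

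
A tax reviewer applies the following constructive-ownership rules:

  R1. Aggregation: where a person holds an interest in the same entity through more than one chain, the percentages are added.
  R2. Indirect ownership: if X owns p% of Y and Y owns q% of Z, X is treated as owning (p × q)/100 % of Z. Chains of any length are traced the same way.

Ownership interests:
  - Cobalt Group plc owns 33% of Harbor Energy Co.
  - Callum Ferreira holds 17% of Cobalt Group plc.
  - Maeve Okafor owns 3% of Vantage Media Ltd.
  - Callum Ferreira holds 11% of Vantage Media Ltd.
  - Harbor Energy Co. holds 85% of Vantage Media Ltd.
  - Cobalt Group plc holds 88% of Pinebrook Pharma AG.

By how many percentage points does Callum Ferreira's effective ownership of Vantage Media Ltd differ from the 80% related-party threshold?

Chain via Cobalt Group plc → Harbor Energy Co. (R2): 17% × 33% × 85% = 4.7685% of Vantage Media Ltd.
Direct interest in Vantage Media Ltd: 11%.
Aggregating (R1): 4.7685% + 11% = 15.7685%.
15.7685% falls short of the 80% threshold by 64.2315 percentage points.

64.2315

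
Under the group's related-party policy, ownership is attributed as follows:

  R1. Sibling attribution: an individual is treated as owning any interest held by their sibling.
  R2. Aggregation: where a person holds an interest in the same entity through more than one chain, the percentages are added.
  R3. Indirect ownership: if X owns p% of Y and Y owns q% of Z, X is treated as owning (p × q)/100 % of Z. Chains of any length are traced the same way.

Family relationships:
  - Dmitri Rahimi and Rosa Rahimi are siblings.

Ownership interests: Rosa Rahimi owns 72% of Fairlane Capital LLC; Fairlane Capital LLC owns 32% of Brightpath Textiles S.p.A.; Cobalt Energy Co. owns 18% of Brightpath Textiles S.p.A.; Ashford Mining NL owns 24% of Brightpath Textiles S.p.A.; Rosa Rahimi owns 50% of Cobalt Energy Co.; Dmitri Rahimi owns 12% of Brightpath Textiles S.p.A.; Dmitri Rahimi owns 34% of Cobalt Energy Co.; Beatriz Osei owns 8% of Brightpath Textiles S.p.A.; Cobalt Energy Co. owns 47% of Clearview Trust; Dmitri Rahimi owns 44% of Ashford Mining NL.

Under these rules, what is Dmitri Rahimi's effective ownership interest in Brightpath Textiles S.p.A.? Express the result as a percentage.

By sibling attribution (R1), Dmitri Rahimi is treated as also owning Rosa Rahimi's interest in Cobalt Energy Co, giving 34% + 50% = 84%.
By sibling attribution (R1), Dmitri Rahimi is treated as owning Rosa Rahimi's 72% interest in Fairlane Capital LLC.
Chain via Ashford Mining NL (R3): 44% × 24% = 10.56% of Brightpath Textiles S.p.A.
Chain via Cobalt Energy Co. (R3): 84% × 18% = 15.12% of Brightpath Textiles S.p.A.
Direct interest in Brightpath Textiles S.p.A: 12%.
Chain via Fairlane Capital LLC (R3): 72% × 32% = 23.04% of Brightpath Textiles S.p.A.
Aggregating (R2): 10.56% + 15.12% + 12% + 23.04% = 60.72%.

60.72%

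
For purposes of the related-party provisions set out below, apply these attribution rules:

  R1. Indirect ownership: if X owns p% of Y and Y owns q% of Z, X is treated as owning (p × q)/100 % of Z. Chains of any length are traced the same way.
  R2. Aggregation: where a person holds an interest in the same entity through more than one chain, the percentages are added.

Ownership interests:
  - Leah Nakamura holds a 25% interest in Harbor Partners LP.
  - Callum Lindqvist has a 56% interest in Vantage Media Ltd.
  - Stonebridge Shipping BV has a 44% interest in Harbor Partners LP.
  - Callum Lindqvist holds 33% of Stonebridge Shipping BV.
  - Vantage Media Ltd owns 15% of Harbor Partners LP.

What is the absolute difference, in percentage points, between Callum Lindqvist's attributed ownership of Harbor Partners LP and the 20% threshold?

2.92

Chain via Vantage Media Ltd (R1): 56% × 15% = 8.4% of Harbor Partners LP.
Chain via Stonebridge Shipping BV (R1): 33% × 44% = 14.52% of Harbor Partners LP.
Aggregating (R2): 8.4% + 14.52% = 22.92%.
22.92% exceeds the 20% threshold by 2.92 percentage points.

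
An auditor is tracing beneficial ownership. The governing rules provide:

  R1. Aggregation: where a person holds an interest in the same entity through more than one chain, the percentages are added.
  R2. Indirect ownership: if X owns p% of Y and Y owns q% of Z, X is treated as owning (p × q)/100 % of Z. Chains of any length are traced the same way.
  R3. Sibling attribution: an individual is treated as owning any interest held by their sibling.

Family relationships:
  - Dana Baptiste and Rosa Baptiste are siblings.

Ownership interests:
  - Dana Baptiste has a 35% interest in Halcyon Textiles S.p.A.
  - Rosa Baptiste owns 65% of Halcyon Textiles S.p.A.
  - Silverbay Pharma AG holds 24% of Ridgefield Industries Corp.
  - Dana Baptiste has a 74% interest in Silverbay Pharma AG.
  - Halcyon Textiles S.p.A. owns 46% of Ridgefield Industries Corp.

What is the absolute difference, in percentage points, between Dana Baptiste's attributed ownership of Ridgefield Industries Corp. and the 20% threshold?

By sibling attribution (R3), Dana Baptiste is treated as also owning Rosa Baptiste's interest in Halcyon Textiles S.p.A, giving 35% + 65% = 100%.
Chain via Halcyon Textiles S.p.A. (R2): 100% × 46% = 46% of Ridgefield Industries Corp.
Chain via Silverbay Pharma AG (R2): 74% × 24% = 17.76% of Ridgefield Industries Corp.
Aggregating (R1): 46% + 17.76% = 63.76%.
63.76% exceeds the 20% threshold by 43.76 percentage points.

43.76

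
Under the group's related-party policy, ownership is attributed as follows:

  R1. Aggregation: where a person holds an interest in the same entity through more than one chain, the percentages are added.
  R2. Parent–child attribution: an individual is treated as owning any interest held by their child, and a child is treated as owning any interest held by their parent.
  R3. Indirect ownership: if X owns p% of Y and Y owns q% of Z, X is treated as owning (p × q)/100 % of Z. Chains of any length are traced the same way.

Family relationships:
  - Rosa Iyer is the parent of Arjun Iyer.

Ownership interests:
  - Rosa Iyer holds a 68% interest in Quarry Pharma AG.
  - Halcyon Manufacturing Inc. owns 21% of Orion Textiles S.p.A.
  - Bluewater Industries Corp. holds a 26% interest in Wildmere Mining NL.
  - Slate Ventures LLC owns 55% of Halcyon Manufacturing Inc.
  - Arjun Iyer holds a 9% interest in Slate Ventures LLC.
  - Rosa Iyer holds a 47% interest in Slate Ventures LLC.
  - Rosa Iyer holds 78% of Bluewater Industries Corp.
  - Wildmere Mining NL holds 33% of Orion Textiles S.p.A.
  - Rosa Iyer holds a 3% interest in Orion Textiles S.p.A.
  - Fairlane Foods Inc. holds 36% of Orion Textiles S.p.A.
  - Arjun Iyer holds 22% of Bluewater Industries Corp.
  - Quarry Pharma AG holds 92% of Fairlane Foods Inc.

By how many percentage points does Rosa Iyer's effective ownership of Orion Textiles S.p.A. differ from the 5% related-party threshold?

35.5696

By parent–child attribution (R2), Rosa Iyer is treated as also owning Arjun Iyer's interest in Bluewater Industries Corp, giving 78% + 22% = 100%.
By parent–child attribution (R2), Rosa Iyer is treated as also owning Arjun Iyer's interest in Slate Ventures LLC, giving 47% + 9% = 56%.
Chain via Bluewater Industries Corp. → Wildmere Mining NL (R3): 100% × 26% × 33% = 8.58% of Orion Textiles S.p.A.
Chain via Quarry Pharma AG → Fairlane Foods Inc. (R3): 68% × 92% × 36% = 22.5216% of Orion Textiles S.p.A.
Chain via Slate Ventures LLC → Halcyon Manufacturing Inc. (R3): 56% × 55% × 21% = 6.468% of Orion Textiles S.p.A.
Direct interest in Orion Textiles S.p.A: 3%.
Aggregating (R1): 8.58% + 22.5216% + 6.468% + 3% = 40.5696%.
40.5696% exceeds the 5% threshold by 35.5696 percentage points.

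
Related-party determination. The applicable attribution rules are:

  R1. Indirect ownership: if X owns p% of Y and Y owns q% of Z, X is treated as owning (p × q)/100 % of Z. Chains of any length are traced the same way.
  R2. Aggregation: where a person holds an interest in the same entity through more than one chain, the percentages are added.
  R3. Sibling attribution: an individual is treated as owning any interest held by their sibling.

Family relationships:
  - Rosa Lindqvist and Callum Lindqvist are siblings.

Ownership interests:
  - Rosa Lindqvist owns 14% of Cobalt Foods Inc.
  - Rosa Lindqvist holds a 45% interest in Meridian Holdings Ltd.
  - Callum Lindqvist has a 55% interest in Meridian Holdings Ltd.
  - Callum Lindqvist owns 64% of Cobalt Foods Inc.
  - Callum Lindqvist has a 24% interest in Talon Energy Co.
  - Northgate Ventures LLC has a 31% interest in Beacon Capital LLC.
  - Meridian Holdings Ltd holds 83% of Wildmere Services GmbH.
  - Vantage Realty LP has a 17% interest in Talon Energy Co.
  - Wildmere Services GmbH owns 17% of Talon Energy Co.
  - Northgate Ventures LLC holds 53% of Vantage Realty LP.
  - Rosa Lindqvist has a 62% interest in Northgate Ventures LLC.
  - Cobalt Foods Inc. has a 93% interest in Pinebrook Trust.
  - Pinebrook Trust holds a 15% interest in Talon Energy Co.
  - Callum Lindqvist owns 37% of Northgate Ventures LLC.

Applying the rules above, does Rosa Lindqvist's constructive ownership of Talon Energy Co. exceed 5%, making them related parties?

Yes

By sibling attribution (R3), Rosa Lindqvist is treated as also owning Callum Lindqvist's interest in Meridian Holdings Ltd, giving 45% + 55% = 100%.
By sibling attribution (R3), Rosa Lindqvist is treated as also owning Callum Lindqvist's interest in Cobalt Foods Inc, giving 14% + 64% = 78%.
By sibling attribution (R3), Rosa Lindqvist is treated as also owning Callum Lindqvist's interest in Northgate Ventures LLC, giving 62% + 37% = 99%.
By sibling attribution (R3), Rosa Lindqvist is treated as owning Callum Lindqvist's 24% interest in Talon Energy Co.
Chain via Meridian Holdings Ltd → Wildmere Services GmbH (R1): 100% × 83% × 17% = 14.11% of Talon Energy Co.
Chain via Cobalt Foods Inc. → Pinebrook Trust (R1): 78% × 93% × 15% = 10.881% of Talon Energy Co.
Chain via Northgate Ventures LLC → Vantage Realty LP (R1): 99% × 53% × 17% = 8.9199% of Talon Energy Co.
Direct interest in Talon Energy Co: 24%.
Aggregating (R2): 14.11% + 10.881% + 8.9199% + 24% = 57.9109%.
57.9109% exceeds the 5% threshold, so Rosa is a related party to Talon Energy Co.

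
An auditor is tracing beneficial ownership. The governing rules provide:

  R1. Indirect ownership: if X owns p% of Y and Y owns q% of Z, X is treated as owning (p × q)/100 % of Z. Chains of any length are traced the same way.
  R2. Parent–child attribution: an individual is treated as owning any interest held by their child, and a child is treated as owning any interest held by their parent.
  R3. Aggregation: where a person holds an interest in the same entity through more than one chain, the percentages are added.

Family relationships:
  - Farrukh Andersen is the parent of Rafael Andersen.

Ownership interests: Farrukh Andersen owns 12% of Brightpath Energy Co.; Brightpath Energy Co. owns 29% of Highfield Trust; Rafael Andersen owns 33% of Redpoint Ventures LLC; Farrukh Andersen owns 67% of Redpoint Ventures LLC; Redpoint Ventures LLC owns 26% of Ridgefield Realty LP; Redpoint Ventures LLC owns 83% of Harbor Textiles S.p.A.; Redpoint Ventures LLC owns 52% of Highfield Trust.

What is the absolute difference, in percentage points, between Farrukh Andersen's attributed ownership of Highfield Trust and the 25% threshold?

By parent–child attribution (R2), Farrukh Andersen is treated as also owning Rafael Andersen's interest in Redpoint Ventures LLC, giving 67% + 33% = 100%.
Chain via Redpoint Ventures LLC (R1): 100% × 52% = 52% of Highfield Trust.
Chain via Brightpath Energy Co. (R1): 12% × 29% = 3.48% of Highfield Trust.
Aggregating (R3): 52% + 3.48% = 55.48%.
55.48% exceeds the 25% threshold by 30.48 percentage points.

30.48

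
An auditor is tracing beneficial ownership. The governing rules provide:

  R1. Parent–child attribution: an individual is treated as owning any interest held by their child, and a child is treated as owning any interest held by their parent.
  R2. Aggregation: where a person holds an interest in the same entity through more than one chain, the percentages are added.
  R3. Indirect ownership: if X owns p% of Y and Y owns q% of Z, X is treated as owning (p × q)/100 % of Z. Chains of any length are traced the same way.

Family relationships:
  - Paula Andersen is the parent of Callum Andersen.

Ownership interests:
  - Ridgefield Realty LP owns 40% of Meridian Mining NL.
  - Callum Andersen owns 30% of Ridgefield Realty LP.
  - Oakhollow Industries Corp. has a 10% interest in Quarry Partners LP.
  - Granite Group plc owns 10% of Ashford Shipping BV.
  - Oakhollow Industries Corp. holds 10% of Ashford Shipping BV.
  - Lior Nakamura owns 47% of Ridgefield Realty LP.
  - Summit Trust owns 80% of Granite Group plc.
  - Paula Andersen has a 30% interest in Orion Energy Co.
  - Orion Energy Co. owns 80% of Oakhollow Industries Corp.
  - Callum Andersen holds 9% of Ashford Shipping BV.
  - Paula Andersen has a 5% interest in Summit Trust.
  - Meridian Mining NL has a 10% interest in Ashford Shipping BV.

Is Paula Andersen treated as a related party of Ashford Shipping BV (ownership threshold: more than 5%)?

By parent–child attribution (R1), Paula Andersen is treated as owning Callum Andersen's 30% interest in Ridgefield Realty LP.
By parent–child attribution (R1), Paula Andersen is treated as owning Callum Andersen's 9% interest in Ashford Shipping BV.
Chain via Summit Trust → Granite Group plc (R3): 5% × 80% × 10% = 0.4% of Ashford Shipping BV.
Chain via Orion Energy Co. → Oakhollow Industries Corp. (R3): 30% × 80% × 10% = 2.4% of Ashford Shipping BV.
Chain via Ridgefield Realty LP → Meridian Mining NL (R3): 30% × 40% × 10% = 1.2% of Ashford Shipping BV.
Direct interest in Ashford Shipping BV: 9%.
Aggregating (R2): 0.4% + 2.4% + 1.2% + 9% = 13%.
13% exceeds the 5% threshold, so Paula is a related party to Ashford Shipping BV.

Yes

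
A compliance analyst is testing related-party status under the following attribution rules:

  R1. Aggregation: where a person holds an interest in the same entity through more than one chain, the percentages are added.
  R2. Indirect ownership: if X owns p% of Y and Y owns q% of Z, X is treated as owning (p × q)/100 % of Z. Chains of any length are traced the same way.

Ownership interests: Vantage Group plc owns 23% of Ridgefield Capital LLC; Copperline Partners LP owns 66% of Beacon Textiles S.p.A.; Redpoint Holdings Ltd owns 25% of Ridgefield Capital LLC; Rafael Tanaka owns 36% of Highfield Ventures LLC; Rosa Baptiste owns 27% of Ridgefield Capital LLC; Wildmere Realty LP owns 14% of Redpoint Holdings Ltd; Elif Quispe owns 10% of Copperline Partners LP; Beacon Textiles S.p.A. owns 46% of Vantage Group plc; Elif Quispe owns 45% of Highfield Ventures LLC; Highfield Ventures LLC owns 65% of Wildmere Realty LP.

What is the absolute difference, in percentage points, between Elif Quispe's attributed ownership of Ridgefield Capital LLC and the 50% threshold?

48.27797

Chain via Copperline Partners LP → Beacon Textiles S.p.A. → Vantage Group plc (R2): 10% × 66% × 46% × 23% = 0.69828% of Ridgefield Capital LLC.
Chain via Highfield Ventures LLC → Wildmere Realty LP → Redpoint Holdings Ltd (R2): 45% × 65% × 14% × 25% = 1.02375% of Ridgefield Capital LLC.
Aggregating (R1): 0.69828% + 1.02375% = 1.72203%.
1.72203% falls short of the 50% threshold by 48.27797 percentage points.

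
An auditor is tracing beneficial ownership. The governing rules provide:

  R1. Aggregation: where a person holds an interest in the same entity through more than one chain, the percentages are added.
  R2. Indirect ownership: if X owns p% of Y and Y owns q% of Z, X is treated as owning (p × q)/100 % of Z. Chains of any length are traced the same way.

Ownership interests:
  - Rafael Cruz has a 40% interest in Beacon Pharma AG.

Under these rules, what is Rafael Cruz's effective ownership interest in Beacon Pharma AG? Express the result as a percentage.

40%

Direct interest in Beacon Pharma AG: 40%.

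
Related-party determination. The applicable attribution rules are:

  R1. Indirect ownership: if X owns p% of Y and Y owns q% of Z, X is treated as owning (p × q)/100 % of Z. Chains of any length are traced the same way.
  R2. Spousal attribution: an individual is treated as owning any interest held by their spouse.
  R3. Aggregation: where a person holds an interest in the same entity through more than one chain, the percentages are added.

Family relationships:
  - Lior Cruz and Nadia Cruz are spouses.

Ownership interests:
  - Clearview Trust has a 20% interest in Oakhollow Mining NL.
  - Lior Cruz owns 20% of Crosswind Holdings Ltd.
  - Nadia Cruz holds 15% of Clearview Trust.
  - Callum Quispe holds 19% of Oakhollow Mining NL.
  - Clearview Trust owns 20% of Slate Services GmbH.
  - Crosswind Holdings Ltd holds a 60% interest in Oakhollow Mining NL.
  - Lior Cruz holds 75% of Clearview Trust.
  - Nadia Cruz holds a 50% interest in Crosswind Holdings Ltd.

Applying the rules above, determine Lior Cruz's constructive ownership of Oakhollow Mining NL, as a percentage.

60%

By spousal attribution (R2), Lior Cruz is treated as also owning Nadia Cruz's interest in Crosswind Holdings Ltd, giving 20% + 50% = 70%.
By spousal attribution (R2), Lior Cruz is treated as also owning Nadia Cruz's interest in Clearview Trust, giving 75% + 15% = 90%.
Chain via Crosswind Holdings Ltd (R1): 70% × 60% = 42% of Oakhollow Mining NL.
Chain via Clearview Trust (R1): 90% × 20% = 18% of Oakhollow Mining NL.
Aggregating (R3): 42% + 18% = 60%.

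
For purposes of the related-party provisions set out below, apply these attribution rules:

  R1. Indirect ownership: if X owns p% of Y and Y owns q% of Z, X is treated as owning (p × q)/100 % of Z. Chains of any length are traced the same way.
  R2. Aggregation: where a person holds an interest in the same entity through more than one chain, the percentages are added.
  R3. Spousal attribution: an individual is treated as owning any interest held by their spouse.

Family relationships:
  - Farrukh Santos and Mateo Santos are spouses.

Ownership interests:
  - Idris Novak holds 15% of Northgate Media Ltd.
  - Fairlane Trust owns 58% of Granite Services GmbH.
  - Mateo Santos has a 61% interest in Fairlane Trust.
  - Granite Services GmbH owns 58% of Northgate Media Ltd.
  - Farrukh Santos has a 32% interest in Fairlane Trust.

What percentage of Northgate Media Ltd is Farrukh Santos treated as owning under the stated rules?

31.2852%

By spousal attribution (R3), Farrukh Santos is treated as also owning Mateo Santos's interest in Fairlane Trust, giving 32% + 61% = 93%.
Chain via Fairlane Trust → Granite Services GmbH (R1): 93% × 58% × 58% = 31.2852% of Northgate Media Ltd.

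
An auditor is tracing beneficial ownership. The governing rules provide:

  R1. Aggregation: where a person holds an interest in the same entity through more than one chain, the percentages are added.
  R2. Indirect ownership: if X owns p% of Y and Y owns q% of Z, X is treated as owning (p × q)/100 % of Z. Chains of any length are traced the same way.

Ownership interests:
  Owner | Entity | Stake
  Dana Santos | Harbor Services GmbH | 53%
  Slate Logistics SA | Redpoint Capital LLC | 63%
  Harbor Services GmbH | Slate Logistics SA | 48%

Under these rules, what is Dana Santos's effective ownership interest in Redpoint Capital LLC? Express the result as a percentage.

16.0272%

Chain via Harbor Services GmbH → Slate Logistics SA (R2): 53% × 48% × 63% = 16.0272% of Redpoint Capital LLC.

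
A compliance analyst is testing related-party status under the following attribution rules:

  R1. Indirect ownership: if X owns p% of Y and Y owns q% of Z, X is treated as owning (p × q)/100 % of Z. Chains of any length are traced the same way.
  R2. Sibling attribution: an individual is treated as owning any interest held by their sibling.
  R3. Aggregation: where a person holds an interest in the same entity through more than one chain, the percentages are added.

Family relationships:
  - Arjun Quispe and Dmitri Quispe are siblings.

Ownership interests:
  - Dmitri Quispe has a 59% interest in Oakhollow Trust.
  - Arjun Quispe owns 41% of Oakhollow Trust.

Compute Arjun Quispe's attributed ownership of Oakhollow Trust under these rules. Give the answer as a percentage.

100%

By sibling attribution (R2), Arjun Quispe is treated as also owning Dmitri Quispe's interest in Oakhollow Trust, giving 41% + 59% = 100%.
Direct interest in Oakhollow Trust: 100%.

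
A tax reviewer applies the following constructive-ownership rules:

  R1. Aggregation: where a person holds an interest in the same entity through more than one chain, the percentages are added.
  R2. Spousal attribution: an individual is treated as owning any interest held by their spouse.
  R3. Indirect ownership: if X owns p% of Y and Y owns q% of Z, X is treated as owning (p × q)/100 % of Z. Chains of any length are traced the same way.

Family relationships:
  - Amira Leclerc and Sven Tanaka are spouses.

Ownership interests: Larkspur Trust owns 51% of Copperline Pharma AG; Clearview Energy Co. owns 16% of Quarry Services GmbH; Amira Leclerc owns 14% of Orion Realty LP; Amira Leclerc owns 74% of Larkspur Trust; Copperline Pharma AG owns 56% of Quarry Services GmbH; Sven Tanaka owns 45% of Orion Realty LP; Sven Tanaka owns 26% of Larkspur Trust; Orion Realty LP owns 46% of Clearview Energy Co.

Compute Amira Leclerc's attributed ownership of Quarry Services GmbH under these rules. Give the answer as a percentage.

By spousal attribution (R2), Amira Leclerc is treated as also owning Sven Tanaka's interest in Orion Realty LP, giving 14% + 45% = 59%.
By spousal attribution (R2), Amira Leclerc is treated as also owning Sven Tanaka's interest in Larkspur Trust, giving 74% + 26% = 100%.
Chain via Orion Realty LP → Clearview Energy Co. (R3): 59% × 46% × 16% = 4.3424% of Quarry Services GmbH.
Chain via Larkspur Trust → Copperline Pharma AG (R3): 100% × 51% × 56% = 28.56% of Quarry Services GmbH.
Aggregating (R1): 4.3424% + 28.56% = 32.9024%.

32.9024%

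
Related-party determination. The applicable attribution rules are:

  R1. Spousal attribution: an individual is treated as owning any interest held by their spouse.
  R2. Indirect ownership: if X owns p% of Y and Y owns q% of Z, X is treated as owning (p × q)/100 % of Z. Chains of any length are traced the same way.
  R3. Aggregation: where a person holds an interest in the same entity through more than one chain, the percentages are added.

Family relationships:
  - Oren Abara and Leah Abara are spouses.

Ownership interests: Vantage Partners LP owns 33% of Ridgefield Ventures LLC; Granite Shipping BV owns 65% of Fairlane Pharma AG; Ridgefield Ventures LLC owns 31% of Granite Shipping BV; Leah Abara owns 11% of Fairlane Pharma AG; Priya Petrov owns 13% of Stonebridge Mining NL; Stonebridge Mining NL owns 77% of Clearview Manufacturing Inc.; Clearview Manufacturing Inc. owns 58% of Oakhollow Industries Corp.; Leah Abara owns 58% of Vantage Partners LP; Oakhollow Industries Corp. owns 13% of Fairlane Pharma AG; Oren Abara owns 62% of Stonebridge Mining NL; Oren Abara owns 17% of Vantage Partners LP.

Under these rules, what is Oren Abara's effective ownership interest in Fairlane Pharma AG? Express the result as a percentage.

By spousal attribution (R1), Oren Abara is treated as also owning Leah Abara's interest in Vantage Partners LP, giving 17% + 58% = 75%.
By spousal attribution (R1), Oren Abara is treated as owning Leah Abara's 11% interest in Fairlane Pharma AG.
Chain via Stonebridge Mining NL → Clearview Manufacturing Inc. → Oakhollow Industries Corp. (R2): 62% × 77% × 58% × 13% = 3.599596% of Fairlane Pharma AG.
Chain via Vantage Partners LP → Ridgefield Ventures LLC → Granite Shipping BV (R2): 75% × 33% × 31% × 65% = 4.987125% of Fairlane Pharma AG.
Direct interest in Fairlane Pharma AG: 11%.
Aggregating (R3): 3.599596% + 4.987125% + 11% = 19.586721%.

19.586721%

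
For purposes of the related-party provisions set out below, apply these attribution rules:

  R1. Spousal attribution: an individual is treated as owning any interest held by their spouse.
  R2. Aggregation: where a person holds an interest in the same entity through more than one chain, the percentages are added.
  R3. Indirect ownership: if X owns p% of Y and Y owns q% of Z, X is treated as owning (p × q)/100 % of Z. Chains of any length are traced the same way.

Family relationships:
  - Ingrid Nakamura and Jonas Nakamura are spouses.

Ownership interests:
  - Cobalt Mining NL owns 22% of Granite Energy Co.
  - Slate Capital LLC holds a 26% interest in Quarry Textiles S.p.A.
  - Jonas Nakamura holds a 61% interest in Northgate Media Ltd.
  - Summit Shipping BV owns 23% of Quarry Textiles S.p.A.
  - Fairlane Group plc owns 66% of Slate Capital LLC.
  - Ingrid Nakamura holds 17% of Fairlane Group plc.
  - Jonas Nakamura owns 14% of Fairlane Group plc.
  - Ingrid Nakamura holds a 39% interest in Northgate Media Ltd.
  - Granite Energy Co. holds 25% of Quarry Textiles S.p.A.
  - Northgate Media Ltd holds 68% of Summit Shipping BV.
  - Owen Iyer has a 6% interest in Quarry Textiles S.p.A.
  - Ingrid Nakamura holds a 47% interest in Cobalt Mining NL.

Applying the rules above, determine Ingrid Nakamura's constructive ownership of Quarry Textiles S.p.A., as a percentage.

By spousal attribution (R1), Ingrid Nakamura is treated as also owning Jonas Nakamura's interest in Fairlane Group plc, giving 17% + 14% = 31%.
By spousal attribution (R1), Ingrid Nakamura is treated as also owning Jonas Nakamura's interest in Northgate Media Ltd, giving 39% + 61% = 100%.
Chain via Cobalt Mining NL → Granite Energy Co. (R3): 47% × 22% × 25% = 2.585% of Quarry Textiles S.p.A.
Chain via Fairlane Group plc → Slate Capital LLC (R3): 31% × 66% × 26% = 5.3196% of Quarry Textiles S.p.A.
Chain via Northgate Media Ltd → Summit Shipping BV (R3): 100% × 68% × 23% = 15.64% of Quarry Textiles S.p.A.
Aggregating (R2): 2.585% + 5.3196% + 15.64% = 23.5446%.

23.5446%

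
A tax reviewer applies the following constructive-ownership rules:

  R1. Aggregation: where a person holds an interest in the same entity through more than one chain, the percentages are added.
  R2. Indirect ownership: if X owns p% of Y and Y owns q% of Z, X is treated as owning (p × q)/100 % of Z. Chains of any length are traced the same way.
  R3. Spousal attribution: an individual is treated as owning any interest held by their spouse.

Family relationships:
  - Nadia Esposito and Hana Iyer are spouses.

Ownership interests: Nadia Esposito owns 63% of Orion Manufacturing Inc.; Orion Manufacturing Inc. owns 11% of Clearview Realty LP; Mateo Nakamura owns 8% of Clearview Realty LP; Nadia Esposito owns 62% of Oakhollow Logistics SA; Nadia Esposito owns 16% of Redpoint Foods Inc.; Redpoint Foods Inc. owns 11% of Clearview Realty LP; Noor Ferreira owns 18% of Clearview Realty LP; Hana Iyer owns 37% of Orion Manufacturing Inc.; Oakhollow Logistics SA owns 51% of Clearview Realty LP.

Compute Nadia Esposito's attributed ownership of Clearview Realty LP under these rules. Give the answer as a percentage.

By spousal attribution (R3), Nadia Esposito is treated as also owning Hana Iyer's interest in Orion Manufacturing Inc, giving 63% + 37% = 100%.
Chain via Redpoint Foods Inc. (R2): 16% × 11% = 1.76% of Clearview Realty LP.
Chain via Orion Manufacturing Inc. (R2): 100% × 11% = 11% of Clearview Realty LP.
Chain via Oakhollow Logistics SA (R2): 62% × 51% = 31.62% of Clearview Realty LP.
Aggregating (R1): 1.76% + 11% + 31.62% = 44.38%.

44.38%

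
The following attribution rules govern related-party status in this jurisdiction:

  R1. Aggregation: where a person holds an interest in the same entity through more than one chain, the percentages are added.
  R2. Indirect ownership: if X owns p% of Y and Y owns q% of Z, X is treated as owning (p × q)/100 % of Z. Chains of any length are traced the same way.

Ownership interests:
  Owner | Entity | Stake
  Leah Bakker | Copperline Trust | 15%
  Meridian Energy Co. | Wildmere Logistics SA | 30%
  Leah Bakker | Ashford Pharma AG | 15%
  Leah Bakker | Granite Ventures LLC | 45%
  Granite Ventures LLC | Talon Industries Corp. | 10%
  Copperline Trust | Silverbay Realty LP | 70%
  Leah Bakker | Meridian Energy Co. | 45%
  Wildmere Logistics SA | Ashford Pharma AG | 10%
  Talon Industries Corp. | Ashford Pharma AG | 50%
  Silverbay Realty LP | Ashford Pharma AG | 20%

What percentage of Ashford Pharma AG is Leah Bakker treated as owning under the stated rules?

Chain via Meridian Energy Co. → Wildmere Logistics SA (R2): 45% × 30% × 10% = 1.35% of Ashford Pharma AG.
Chain via Copperline Trust → Silverbay Realty LP (R2): 15% × 70% × 20% = 2.1% of Ashford Pharma AG.
Chain via Granite Ventures LLC → Talon Industries Corp. (R2): 45% × 10% × 50% = 2.25% of Ashford Pharma AG.
Direct interest in Ashford Pharma AG: 15%.
Aggregating (R1): 1.35% + 2.1% + 2.25% + 15% = 20.7%.

20.7%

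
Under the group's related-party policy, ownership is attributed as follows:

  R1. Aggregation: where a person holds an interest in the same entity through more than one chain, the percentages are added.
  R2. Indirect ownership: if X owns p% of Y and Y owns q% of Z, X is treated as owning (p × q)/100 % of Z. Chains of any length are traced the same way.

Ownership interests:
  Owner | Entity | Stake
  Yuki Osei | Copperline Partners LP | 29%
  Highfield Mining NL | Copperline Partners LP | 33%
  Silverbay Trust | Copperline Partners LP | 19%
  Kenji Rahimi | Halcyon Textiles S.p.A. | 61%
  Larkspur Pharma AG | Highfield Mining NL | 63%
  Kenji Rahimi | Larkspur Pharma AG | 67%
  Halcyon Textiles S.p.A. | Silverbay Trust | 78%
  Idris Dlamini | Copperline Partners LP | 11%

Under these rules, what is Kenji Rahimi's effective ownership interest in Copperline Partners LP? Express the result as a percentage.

22.9695%

Chain via Larkspur Pharma AG → Highfield Mining NL (R2): 67% × 63% × 33% = 13.9293% of Copperline Partners LP.
Chain via Halcyon Textiles S.p.A. → Silverbay Trust (R2): 61% × 78% × 19% = 9.0402% of Copperline Partners LP.
Aggregating (R1): 13.9293% + 9.0402% = 22.9695%.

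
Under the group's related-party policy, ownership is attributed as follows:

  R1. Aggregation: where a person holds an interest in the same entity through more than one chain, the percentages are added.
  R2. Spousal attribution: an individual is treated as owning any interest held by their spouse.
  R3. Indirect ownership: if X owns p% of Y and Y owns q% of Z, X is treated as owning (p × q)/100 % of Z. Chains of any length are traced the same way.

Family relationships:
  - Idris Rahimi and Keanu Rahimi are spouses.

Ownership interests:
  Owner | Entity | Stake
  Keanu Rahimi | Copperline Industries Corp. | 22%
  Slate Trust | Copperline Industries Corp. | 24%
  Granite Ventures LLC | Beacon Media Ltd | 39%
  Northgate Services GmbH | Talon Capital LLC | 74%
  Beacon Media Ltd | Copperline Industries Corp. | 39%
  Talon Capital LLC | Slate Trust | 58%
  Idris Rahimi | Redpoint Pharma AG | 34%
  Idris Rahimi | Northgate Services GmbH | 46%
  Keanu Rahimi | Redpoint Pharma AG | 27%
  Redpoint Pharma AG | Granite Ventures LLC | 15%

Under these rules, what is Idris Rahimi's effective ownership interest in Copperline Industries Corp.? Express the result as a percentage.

By spousal attribution (R2), Idris Rahimi is treated as also owning Keanu Rahimi's interest in Redpoint Pharma AG, giving 34% + 27% = 61%.
By spousal attribution (R2), Idris Rahimi is treated as owning Keanu Rahimi's 22% interest in Copperline Industries Corp.
Chain via Northgate Services GmbH → Talon Capital LLC → Slate Trust (R3): 46% × 74% × 58% × 24% = 4.738368% of Copperline Industries Corp.
Chain via Redpoint Pharma AG → Granite Ventures LLC → Beacon Media Ltd (R3): 61% × 15% × 39% × 39% = 1.391715% of Copperline Industries Corp.
Direct interest in Copperline Industries Corp: 22%.
Aggregating (R1): 4.738368% + 1.391715% + 22% = 28.130083%.

28.130083%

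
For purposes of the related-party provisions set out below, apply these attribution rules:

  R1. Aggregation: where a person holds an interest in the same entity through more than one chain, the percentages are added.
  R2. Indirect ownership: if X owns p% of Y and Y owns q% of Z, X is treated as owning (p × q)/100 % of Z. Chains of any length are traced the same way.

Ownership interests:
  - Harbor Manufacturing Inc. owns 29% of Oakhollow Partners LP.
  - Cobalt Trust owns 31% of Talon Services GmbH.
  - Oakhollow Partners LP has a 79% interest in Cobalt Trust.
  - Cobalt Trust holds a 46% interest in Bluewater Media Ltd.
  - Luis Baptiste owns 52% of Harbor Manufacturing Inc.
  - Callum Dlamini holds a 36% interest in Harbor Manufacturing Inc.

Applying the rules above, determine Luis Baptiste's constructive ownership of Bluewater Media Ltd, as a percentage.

Chain via Harbor Manufacturing Inc. → Oakhollow Partners LP → Cobalt Trust (R2): 52% × 29% × 79% × 46% = 5.480072% of Bluewater Media Ltd.

5.480072%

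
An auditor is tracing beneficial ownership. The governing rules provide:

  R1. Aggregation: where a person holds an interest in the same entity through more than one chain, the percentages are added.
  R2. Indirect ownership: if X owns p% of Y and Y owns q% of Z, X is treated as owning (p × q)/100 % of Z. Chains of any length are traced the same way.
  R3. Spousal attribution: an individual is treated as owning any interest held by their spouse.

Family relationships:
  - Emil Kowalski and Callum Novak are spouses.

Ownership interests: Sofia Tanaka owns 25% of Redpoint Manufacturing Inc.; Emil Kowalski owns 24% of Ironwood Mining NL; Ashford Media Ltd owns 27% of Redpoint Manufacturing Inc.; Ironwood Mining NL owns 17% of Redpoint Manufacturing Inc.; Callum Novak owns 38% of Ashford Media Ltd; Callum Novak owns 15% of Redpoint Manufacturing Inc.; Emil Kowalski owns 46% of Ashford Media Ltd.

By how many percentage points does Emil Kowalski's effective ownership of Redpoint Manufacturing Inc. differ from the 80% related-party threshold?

By spousal attribution (R3), Emil Kowalski is treated as also owning Callum Novak's interest in Ashford Media Ltd, giving 46% + 38% = 84%.
By spousal attribution (R3), Emil Kowalski is treated as owning Callum Novak's 15% interest in Redpoint Manufacturing Inc.
Chain via Ashford Media Ltd (R2): 84% × 27% = 22.68% of Redpoint Manufacturing Inc.
Chain via Ironwood Mining NL (R2): 24% × 17% = 4.08% of Redpoint Manufacturing Inc.
Direct interest in Redpoint Manufacturing Inc: 15%.
Aggregating (R1): 22.68% + 4.08% + 15% = 41.76%.
41.76% falls short of the 80% threshold by 38.24 percentage points.

38.24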